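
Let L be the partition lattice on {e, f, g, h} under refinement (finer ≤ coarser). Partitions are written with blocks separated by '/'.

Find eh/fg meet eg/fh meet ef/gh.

Common lower bounds of {eh/fg, eg/fh, ef/gh}: e/f/g/h.
The greatest among these is e/f/g/h.

e/f/g/h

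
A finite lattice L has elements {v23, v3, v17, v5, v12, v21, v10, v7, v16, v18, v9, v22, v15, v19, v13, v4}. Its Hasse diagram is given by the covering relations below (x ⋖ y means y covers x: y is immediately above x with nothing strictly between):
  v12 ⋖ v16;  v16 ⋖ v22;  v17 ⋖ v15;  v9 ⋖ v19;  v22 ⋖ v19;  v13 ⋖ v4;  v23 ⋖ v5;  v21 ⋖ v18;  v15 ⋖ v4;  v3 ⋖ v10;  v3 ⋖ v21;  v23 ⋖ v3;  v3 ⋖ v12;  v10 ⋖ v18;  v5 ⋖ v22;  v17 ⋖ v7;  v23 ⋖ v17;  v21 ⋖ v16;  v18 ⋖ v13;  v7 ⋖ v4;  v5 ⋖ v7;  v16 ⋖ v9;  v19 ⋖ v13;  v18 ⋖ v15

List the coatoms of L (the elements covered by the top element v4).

v13, v15, v7

The coatoms are exactly the elements covered by v4: v13, v15, v7.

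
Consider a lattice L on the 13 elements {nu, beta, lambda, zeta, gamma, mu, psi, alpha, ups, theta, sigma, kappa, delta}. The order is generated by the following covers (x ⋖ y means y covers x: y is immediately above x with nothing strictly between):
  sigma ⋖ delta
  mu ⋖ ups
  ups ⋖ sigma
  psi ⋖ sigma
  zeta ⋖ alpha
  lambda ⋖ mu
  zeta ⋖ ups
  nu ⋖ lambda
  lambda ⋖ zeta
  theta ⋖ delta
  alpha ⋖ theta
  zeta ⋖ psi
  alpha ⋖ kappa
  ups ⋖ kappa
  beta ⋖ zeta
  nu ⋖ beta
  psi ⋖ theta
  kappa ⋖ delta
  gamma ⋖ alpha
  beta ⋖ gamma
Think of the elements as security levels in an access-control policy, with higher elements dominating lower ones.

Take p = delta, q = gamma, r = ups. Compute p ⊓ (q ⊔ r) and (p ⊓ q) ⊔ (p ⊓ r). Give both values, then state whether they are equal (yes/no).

q ⊔ r = kappa, so p ⊓ (q ⊔ r) = delta ⊓ kappa = kappa.
p ⊓ q = gamma and p ⊓ r = ups, so (p ⊓ q) ⊔ (p ⊓ r) = gamma ⊔ ups = kappa.
Equal: yes.

kappa; kappa; yes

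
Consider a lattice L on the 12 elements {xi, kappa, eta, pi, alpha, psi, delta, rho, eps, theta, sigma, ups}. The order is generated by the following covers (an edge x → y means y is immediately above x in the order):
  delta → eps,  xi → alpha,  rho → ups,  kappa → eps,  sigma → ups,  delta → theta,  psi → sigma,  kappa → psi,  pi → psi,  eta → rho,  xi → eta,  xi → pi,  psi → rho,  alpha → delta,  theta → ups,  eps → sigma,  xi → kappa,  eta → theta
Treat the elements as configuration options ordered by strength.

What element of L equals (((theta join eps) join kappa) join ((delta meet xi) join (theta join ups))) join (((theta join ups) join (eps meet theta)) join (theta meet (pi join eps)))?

theta ∨ eps = ups
ups ∨ kappa = ups
delta ∧ xi = xi
theta ∨ ups = ups
xi ∨ ups = ups
ups ∨ ups = ups
theta ∨ ups = ups
eps ∧ theta = delta
ups ∨ delta = ups
pi ∨ eps = sigma
theta ∧ sigma = delta
ups ∨ delta = ups
ups ∨ ups = ups

ups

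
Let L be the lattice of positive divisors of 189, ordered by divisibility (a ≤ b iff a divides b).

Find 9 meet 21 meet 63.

In the divisibility order, the meet is the greatest common divisor: gcd(9, 21, 63) = 3.

3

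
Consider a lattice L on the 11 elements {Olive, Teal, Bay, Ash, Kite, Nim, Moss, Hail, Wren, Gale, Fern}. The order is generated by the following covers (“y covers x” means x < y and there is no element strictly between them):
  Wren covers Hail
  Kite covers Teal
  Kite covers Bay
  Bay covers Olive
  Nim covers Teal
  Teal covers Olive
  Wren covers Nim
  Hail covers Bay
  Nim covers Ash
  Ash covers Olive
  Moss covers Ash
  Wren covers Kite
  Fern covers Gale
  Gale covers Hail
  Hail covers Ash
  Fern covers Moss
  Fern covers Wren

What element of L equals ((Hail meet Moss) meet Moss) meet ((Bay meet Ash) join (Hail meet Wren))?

Hail ∧ Moss = Ash
Ash ∧ Moss = Ash
Bay ∧ Ash = Olive
Hail ∧ Wren = Hail
Olive ∨ Hail = Hail
Ash ∧ Hail = Ash

Ash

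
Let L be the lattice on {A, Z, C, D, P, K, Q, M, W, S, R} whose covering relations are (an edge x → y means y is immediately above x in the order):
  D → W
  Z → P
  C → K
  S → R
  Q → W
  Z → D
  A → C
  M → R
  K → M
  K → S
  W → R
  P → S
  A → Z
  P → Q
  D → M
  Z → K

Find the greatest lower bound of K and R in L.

Common lower bounds of {K, R}: A, C, K, Z.
The greatest among these is K.

K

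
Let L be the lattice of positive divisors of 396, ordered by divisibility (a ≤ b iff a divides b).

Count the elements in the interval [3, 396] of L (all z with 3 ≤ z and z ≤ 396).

The interval [3, 396] = {12, 132, 18, 198, 3, 33, 36, 396, 6, 66, 9, 99}, which has 12 elements.

12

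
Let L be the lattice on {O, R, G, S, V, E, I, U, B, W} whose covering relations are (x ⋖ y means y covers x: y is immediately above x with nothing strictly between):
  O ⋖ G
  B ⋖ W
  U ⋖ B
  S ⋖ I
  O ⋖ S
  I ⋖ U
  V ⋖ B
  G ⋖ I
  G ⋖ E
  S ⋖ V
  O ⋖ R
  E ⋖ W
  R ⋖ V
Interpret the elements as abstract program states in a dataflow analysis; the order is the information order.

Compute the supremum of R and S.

Common upper bounds of {R, S}: B, V, W.
The least among these is V.

V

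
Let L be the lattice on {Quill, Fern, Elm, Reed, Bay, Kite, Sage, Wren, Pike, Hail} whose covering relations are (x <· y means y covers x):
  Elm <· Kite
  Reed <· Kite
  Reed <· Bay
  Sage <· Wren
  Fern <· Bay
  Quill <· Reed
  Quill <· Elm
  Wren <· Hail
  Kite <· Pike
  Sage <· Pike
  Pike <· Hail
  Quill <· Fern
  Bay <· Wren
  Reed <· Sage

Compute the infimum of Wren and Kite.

Reed

Common lower bounds of {Wren, Kite}: Quill, Reed.
The greatest among these is Reed.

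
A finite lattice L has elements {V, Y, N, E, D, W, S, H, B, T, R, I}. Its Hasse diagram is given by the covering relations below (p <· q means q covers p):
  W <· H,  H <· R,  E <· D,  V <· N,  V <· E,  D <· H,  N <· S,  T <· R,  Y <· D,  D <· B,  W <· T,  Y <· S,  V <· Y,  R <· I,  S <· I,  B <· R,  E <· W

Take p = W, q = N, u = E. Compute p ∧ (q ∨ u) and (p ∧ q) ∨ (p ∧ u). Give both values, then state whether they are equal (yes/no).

W; E; no

q ∨ u = I, so p ∧ (q ∨ u) = W ∧ I = W.
p ∧ q = V and p ∧ u = E, so (p ∧ q) ∨ (p ∧ u) = V ∨ E = E.
Equal: no.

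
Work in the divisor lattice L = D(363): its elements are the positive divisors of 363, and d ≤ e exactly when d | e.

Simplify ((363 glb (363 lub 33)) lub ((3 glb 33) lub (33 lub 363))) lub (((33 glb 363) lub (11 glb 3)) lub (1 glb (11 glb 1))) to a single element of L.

363

363 ∨ 33 = 363
363 ∧ 363 = 363
3 ∧ 33 = 3
33 ∨ 363 = 363
3 ∨ 363 = 363
363 ∨ 363 = 363
33 ∧ 363 = 33
11 ∧ 3 = 1
33 ∨ 1 = 33
11 ∧ 1 = 1
1 ∧ 1 = 1
33 ∨ 1 = 33
363 ∨ 33 = 363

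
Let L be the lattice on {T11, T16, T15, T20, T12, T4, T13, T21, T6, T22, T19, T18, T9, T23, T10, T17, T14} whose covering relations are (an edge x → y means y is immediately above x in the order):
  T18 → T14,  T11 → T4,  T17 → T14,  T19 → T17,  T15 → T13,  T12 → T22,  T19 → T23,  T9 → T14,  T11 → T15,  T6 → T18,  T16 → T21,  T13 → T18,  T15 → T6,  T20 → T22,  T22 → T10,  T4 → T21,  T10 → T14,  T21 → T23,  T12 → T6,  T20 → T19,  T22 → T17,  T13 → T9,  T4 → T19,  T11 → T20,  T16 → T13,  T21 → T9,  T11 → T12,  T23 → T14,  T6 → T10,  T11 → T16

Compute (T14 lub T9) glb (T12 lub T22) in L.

T22

T14 ∨ T9 = T14
T12 ∨ T22 = T22
T14 ∧ T22 = T22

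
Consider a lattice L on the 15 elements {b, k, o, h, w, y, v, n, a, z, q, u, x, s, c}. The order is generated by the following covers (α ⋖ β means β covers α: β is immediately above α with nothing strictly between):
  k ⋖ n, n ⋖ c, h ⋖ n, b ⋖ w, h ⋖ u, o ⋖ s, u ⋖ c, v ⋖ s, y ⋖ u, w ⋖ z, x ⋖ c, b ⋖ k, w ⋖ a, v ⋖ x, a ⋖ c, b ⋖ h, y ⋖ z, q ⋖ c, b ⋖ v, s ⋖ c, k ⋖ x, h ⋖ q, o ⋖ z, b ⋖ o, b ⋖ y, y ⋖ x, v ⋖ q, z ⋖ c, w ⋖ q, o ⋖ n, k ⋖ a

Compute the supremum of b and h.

h

Common upper bounds of {b, h}: c, h, n, q, u.
The least among these is h.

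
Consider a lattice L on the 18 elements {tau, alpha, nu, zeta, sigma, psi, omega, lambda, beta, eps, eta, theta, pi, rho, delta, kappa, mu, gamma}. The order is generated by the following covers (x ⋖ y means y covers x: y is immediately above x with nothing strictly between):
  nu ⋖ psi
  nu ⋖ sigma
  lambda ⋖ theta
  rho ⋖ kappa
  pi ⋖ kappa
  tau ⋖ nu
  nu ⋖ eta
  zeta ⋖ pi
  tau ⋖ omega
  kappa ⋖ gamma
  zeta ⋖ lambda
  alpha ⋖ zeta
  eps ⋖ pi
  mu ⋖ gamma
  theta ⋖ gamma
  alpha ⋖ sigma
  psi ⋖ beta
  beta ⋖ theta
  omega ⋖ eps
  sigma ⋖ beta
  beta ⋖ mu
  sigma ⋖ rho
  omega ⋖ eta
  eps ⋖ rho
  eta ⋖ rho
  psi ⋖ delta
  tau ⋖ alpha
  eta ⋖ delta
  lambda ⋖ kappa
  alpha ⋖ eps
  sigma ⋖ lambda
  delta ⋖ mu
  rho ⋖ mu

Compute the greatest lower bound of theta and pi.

Common lower bounds of {theta, pi}: alpha, tau, zeta.
The greatest among these is zeta.

zeta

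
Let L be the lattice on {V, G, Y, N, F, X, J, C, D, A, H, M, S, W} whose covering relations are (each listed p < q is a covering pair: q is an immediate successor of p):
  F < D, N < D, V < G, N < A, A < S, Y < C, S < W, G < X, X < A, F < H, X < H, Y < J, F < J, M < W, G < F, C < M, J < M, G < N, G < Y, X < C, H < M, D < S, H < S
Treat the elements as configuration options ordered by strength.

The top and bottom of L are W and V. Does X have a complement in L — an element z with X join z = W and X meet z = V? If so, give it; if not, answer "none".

For every candidate z, either X ∨ z ≠ W or X ∧ z ≠ V; no complement exists.

none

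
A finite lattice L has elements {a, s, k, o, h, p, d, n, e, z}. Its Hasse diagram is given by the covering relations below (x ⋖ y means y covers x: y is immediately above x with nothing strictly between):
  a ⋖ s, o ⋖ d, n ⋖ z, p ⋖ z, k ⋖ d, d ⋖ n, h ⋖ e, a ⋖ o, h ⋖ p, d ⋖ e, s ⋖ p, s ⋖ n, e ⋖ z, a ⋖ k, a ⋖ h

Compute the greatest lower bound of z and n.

n

Common lower bounds of {z, n}: a, d, k, n, o, s.
The greatest among these is n.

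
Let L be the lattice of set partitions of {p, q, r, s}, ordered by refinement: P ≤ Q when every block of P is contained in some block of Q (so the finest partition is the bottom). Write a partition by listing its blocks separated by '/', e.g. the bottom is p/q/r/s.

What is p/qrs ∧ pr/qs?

Common lower bounds of {p/qrs, pr/qs}: p/q/r/s, p/qs/r.
The greatest among these is p/qs/r.

p/qs/r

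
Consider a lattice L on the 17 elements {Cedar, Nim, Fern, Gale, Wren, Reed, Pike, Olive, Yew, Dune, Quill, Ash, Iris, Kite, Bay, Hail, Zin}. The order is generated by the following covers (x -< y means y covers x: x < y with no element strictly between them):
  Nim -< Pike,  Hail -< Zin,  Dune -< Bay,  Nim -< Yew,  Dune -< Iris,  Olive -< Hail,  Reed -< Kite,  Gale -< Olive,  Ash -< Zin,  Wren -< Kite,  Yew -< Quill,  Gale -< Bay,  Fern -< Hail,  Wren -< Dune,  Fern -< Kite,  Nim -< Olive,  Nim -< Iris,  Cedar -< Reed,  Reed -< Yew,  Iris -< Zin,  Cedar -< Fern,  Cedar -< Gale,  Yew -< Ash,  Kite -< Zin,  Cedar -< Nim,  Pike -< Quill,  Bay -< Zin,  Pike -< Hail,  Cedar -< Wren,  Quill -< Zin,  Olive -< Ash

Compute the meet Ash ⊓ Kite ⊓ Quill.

Reed

Common lower bounds of {Ash, Kite, Quill}: Cedar, Reed.
The greatest among these is Reed.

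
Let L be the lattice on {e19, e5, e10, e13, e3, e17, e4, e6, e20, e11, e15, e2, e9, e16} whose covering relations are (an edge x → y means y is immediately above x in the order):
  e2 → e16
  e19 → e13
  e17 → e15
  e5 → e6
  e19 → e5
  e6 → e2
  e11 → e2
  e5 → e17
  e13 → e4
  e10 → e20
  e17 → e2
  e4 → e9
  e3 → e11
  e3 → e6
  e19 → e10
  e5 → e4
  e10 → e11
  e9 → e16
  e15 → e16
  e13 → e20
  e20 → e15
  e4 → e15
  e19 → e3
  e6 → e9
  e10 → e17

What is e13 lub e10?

e20

Common upper bounds of {e13, e10}: e15, e16, e20.
The least among these is e20.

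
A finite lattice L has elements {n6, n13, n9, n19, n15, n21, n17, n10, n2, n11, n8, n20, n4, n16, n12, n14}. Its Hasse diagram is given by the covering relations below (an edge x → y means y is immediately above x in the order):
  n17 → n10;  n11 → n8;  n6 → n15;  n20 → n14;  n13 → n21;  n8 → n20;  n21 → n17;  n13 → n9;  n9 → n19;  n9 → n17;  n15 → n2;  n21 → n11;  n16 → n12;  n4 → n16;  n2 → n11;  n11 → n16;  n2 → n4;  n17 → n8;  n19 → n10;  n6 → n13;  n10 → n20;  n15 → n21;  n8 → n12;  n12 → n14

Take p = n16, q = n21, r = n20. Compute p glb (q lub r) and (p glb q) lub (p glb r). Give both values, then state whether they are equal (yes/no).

q lub r = n20, so p glb (q lub r) = n16 glb n20 = n11.
p glb q = n21 and p glb r = n11, so (p glb q) lub (p glb r) = n21 lub n11 = n11.
Equal: yes.

n11; n11; yes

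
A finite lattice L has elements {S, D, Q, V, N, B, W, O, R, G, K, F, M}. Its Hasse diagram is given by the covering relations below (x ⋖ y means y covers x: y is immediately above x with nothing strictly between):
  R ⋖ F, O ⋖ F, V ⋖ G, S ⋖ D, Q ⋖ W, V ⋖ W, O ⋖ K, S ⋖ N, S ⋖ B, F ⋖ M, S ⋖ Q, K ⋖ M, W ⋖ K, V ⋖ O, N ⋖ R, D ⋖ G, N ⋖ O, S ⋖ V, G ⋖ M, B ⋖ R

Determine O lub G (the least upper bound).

Common upper bounds of {O, G}: M.
The least among these is M.

M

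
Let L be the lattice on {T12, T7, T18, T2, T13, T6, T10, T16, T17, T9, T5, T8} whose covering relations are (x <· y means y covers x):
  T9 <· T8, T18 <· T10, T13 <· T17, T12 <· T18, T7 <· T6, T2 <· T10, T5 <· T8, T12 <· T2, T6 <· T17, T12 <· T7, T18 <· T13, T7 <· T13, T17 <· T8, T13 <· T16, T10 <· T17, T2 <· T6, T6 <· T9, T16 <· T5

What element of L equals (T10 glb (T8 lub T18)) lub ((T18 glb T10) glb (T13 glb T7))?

T8 ∨ T18 = T8
T10 ∧ T8 = T10
T18 ∧ T10 = T18
T13 ∧ T7 = T7
T18 ∧ T7 = T12
T10 ∨ T12 = T10

T10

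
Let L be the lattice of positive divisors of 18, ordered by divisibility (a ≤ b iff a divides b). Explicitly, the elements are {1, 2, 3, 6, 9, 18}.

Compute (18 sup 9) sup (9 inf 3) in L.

18 ∨ 9 = 18
9 ∧ 3 = 3
18 ∨ 3 = 18

18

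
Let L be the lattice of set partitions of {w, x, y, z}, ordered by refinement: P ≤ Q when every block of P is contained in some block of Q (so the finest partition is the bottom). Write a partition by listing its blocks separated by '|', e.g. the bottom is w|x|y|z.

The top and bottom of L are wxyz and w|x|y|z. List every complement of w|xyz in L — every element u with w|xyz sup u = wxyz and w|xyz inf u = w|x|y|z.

wx|y|z, wy|x|z, wz|x|y

Need u with w|xyz ∨ u = wxyz and w|xyz ∧ u = w|x|y|z.
Checking each element gives: wx|y|z, wy|x|z, wz|x|y.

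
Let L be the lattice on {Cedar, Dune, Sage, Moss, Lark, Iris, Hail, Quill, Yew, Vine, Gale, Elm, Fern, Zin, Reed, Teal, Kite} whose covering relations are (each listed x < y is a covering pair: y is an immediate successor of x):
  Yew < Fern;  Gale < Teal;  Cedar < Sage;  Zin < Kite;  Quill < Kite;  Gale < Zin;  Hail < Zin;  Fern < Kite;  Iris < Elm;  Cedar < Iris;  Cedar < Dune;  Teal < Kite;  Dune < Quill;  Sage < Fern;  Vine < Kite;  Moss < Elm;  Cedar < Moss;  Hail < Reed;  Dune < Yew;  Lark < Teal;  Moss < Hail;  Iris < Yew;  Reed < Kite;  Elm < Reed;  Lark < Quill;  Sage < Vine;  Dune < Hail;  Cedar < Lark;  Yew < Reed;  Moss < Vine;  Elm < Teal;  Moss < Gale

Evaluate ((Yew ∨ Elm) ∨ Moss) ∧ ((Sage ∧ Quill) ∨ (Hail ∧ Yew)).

Yew ∨ Elm = Reed
Reed ∨ Moss = Reed
Sage ∧ Quill = Cedar
Hail ∧ Yew = Dune
Cedar ∨ Dune = Dune
Reed ∧ Dune = Dune

Dune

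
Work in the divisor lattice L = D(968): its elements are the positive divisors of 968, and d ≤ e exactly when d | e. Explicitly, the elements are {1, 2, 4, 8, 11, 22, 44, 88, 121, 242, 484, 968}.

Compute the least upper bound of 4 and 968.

In the divisibility order, the join is the least common multiple: lcm(4, 968) = 968.

968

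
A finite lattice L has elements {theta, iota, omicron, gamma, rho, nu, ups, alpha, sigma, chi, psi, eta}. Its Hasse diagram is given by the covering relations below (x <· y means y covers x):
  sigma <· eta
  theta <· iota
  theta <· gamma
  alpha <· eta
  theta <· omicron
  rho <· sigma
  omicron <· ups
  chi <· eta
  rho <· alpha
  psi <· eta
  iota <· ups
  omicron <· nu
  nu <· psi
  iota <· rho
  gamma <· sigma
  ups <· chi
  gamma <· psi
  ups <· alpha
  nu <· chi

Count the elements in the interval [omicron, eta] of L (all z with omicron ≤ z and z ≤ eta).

7

The interval [omicron, eta] = {alpha, chi, eta, nu, omicron, psi, ups}, which has 7 elements.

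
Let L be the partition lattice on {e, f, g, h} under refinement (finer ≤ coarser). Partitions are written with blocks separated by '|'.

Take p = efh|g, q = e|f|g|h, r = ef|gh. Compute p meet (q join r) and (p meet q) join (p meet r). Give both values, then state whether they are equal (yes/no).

q join r = ef|gh, so p meet (q join r) = efh|g meet ef|gh = ef|g|h.
p meet q = e|f|g|h and p meet r = ef|g|h, so (p meet q) join (p meet r) = e|f|g|h join ef|g|h = ef|g|h.
Equal: yes.

ef|g|h; ef|g|h; yes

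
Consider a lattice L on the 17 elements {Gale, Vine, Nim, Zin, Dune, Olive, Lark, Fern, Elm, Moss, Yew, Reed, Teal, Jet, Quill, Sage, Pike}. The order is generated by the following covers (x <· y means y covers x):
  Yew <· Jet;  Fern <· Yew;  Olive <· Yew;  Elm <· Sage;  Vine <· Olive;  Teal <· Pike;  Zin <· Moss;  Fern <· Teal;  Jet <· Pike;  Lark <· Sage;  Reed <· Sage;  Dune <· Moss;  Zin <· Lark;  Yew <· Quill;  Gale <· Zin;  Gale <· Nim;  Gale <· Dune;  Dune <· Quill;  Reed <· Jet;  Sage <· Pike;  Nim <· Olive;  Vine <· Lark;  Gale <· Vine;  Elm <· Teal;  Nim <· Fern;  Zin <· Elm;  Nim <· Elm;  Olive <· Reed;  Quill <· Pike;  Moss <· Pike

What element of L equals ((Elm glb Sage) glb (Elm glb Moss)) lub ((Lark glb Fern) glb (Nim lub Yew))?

Elm ∧ Sage = Elm
Elm ∧ Moss = Zin
Elm ∧ Zin = Zin
Lark ∧ Fern = Gale
Nim ∨ Yew = Yew
Gale ∧ Yew = Gale
Zin ∨ Gale = Zin

Zin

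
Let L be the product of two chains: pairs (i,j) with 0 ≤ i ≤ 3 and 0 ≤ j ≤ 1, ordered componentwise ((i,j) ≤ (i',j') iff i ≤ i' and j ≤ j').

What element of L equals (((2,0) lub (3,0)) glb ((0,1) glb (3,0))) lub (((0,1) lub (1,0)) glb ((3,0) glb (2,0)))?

(1,0)

(2,0) ∨ (3,0) = (3,0)
(0,1) ∧ (3,0) = (0,0)
(3,0) ∧ (0,0) = (0,0)
(0,1) ∨ (1,0) = (1,1)
(3,0) ∧ (2,0) = (2,0)
(1,1) ∧ (2,0) = (1,0)
(0,0) ∨ (1,0) = (1,0)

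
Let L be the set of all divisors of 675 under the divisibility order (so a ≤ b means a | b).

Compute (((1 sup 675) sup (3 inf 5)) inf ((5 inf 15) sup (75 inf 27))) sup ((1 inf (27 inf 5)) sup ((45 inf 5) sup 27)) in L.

135

1 ∨ 675 = 675
3 ∧ 5 = 1
675 ∨ 1 = 675
5 ∧ 15 = 5
75 ∧ 27 = 3
5 ∨ 3 = 15
675 ∧ 15 = 15
27 ∧ 5 = 1
1 ∧ 1 = 1
45 ∧ 5 = 5
5 ∨ 27 = 135
1 ∨ 135 = 135
15 ∨ 135 = 135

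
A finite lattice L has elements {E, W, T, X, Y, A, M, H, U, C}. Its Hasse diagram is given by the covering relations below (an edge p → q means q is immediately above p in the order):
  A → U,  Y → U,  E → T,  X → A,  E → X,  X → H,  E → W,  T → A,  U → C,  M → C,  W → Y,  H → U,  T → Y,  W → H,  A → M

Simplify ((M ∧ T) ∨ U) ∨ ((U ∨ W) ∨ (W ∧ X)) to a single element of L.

M ∧ T = T
T ∨ U = U
U ∨ W = U
W ∧ X = E
U ∨ E = U
U ∨ U = U

U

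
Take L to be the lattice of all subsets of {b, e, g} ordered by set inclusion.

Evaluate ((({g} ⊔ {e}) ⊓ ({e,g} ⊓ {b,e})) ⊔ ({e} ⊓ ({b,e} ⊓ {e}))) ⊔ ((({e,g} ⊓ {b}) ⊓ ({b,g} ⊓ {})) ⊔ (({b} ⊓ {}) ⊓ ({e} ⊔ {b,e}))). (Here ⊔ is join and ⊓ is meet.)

{g} ∨ {e} = {e,g}
{e,g} ∧ {b,e} = {e}
{e,g} ∧ {e} = {e}
{b,e} ∧ {e} = {e}
{e} ∧ {e} = {e}
{e} ∨ {e} = {e}
{e,g} ∧ {b} = {}
{b,g} ∧ {} = {}
{} ∧ {} = {}
{b} ∧ {} = {}
{e} ∨ {b,e} = {b,e}
{} ∧ {b,e} = {}
{} ∨ {} = {}
{e} ∨ {} = {e}

{e}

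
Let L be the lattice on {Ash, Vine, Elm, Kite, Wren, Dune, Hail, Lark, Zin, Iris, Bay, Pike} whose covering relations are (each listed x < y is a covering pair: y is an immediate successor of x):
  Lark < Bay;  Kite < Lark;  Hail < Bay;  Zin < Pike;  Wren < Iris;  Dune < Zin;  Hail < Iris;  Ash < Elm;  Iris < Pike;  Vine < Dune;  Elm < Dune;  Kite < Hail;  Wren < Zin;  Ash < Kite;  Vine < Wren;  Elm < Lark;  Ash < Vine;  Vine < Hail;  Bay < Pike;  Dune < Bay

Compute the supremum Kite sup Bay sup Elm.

Common upper bounds of {Kite, Bay, Elm}: Bay, Pike.
The least among these is Bay.

Bay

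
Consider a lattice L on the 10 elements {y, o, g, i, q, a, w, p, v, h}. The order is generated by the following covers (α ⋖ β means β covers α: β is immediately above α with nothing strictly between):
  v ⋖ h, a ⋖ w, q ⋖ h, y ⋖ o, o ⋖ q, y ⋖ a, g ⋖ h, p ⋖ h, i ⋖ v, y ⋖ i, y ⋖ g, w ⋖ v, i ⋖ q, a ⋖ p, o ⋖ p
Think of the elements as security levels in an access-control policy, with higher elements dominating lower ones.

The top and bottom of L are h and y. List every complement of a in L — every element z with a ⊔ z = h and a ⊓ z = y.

g, q

Need z with a ∨ z = h and a ∧ z = y.
Checking each element gives: g, q.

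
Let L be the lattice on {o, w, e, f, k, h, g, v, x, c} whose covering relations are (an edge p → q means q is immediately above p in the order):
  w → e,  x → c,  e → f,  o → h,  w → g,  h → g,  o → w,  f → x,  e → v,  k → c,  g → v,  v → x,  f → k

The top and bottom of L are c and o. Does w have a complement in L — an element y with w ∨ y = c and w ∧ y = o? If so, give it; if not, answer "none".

For every candidate y, either w ∨ y ≠ c or w ∧ y ≠ o; no complement exists.

none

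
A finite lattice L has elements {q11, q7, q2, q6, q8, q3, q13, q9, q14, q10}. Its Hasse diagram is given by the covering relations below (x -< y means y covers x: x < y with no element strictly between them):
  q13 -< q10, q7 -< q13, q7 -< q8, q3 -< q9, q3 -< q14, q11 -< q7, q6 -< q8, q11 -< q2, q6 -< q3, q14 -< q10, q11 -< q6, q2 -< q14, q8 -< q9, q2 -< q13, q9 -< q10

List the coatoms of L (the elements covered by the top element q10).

q13, q14, q9

The coatoms are exactly the elements covered by q10: q13, q14, q9.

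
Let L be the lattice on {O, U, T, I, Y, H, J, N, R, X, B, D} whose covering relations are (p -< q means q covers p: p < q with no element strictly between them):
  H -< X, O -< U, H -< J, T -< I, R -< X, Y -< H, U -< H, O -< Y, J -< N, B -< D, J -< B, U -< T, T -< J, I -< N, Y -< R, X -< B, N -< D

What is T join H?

J

Common upper bounds of {T, H}: B, D, J, N.
The least among these is J.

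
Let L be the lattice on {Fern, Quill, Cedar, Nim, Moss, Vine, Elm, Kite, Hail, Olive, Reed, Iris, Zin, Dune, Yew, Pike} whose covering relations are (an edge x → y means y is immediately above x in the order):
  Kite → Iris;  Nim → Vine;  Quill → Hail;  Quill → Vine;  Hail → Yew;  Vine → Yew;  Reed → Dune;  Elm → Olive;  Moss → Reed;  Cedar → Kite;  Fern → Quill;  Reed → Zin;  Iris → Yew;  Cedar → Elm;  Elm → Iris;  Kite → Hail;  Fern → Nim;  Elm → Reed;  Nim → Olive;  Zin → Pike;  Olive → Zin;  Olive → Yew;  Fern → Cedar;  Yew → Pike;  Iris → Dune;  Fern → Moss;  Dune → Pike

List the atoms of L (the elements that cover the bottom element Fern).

The atoms are exactly the elements that cover Fern: Cedar, Moss, Nim, Quill.

Cedar, Moss, Nim, Quill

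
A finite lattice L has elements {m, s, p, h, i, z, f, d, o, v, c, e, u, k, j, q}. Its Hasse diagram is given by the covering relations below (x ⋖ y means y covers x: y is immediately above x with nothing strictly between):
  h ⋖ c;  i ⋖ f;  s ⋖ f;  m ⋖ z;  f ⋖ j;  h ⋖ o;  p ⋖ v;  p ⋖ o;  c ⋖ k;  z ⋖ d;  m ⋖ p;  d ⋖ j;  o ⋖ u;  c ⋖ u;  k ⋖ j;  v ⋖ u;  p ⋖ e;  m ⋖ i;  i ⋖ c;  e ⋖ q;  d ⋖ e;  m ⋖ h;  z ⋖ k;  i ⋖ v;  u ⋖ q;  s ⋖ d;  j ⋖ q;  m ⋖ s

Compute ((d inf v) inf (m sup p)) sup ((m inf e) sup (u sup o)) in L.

d ∧ v = m
m ∨ p = p
m ∧ p = m
m ∧ e = m
u ∨ o = u
m ∨ u = u
m ∨ u = u

u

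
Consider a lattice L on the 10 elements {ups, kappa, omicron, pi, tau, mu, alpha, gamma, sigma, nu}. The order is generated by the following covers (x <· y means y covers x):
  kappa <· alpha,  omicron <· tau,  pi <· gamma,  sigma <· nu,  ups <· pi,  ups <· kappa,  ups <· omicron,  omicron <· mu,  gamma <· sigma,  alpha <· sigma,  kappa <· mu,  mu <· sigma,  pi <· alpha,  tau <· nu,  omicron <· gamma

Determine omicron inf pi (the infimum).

ups

Common lower bounds of {omicron, pi}: ups.
The greatest among these is ups.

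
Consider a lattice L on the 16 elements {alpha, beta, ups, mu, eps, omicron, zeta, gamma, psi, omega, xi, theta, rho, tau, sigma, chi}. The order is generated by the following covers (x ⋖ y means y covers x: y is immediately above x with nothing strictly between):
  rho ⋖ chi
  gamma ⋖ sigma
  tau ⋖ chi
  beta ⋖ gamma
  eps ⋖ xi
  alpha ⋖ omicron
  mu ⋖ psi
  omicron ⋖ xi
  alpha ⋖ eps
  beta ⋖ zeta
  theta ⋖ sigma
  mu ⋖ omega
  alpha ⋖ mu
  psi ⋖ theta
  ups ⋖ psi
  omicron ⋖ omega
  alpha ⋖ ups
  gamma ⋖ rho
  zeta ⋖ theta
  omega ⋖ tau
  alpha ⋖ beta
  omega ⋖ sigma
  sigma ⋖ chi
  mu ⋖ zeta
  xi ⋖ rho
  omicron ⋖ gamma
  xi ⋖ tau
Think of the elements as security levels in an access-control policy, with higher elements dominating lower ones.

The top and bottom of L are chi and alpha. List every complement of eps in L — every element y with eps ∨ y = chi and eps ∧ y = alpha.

psi, sigma, theta, ups, zeta

Need y with eps ∨ y = chi and eps ∧ y = alpha.
Checking each element gives: psi, sigma, theta, ups, zeta.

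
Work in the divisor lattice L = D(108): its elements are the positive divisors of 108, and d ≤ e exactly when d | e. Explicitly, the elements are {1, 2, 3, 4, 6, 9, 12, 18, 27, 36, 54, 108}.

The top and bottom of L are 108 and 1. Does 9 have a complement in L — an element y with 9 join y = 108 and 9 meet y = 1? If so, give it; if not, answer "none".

none

For every candidate y, either 9 ∨ y ≠ 108 or 9 ∧ y ≠ 1; no complement exists.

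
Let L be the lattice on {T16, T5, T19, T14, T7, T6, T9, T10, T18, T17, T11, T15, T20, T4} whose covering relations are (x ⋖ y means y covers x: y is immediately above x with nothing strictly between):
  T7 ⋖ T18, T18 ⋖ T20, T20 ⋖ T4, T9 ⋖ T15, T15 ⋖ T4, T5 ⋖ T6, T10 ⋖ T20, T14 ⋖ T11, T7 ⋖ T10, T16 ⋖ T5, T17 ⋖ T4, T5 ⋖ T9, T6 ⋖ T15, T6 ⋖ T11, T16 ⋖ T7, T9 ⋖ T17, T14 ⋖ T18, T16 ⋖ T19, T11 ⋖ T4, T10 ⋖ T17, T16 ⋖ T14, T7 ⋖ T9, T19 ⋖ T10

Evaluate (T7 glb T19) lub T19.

T7 ∧ T19 = T16
T16 ∨ T19 = T19

T19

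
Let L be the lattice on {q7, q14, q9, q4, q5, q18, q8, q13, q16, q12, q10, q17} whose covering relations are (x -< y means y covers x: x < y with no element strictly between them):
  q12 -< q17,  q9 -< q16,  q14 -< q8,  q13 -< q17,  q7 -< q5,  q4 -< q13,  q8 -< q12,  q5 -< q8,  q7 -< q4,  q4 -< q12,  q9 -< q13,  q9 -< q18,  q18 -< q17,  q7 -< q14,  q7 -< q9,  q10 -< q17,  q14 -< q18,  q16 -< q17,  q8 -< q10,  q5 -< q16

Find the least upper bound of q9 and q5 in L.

q16

Common upper bounds of {q9, q5}: q16, q17.
The least among these is q16.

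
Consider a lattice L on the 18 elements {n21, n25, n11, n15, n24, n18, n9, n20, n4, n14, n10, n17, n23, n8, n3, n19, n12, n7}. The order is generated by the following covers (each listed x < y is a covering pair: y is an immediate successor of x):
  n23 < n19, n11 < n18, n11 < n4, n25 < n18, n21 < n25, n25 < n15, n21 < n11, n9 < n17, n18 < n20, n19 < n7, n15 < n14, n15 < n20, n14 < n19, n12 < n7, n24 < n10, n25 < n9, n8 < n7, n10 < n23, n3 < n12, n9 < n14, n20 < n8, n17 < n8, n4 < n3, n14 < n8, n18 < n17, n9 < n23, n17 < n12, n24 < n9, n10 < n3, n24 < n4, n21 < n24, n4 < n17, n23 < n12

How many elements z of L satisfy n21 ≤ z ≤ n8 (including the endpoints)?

The interval [n21, n8] = {n11, n14, n15, n17, n18, n20, n21, n24, n25, n4, n8, n9}, which has 12 elements.

12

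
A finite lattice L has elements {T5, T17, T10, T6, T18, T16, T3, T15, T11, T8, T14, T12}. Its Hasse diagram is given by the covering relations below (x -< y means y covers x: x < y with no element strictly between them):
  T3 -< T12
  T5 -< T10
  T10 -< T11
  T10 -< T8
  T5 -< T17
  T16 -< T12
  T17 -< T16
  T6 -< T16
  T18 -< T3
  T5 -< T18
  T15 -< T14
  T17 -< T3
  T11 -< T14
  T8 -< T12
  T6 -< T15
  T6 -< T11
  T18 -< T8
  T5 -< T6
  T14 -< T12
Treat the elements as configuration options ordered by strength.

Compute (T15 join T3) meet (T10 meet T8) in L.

T10

T15 ∨ T3 = T12
T10 ∧ T8 = T10
T12 ∧ T10 = T10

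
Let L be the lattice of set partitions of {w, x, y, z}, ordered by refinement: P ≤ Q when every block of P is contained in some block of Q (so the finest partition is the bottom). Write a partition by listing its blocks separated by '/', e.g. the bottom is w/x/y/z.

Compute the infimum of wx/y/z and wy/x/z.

The meet (common refinement) of wx/y/z and wy/x/z intersects blocks pairwise, giving w/x/y/z.

w/x/y/z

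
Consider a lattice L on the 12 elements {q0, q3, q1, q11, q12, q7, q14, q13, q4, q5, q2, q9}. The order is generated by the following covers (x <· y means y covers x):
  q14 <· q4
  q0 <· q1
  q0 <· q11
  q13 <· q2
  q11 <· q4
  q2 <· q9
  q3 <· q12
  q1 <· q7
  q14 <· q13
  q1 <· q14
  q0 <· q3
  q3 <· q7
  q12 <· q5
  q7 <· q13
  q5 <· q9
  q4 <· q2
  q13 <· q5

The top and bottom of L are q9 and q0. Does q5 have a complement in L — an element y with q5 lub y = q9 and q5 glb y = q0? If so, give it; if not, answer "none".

Need y with q5 ∨ y = q9 and q5 ∧ y = q0.
Checking each element gives: q11.

q11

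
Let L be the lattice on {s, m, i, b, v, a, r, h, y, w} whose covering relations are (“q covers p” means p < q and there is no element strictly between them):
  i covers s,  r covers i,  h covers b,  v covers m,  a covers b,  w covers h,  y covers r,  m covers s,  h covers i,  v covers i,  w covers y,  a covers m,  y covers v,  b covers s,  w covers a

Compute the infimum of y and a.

m

Common lower bounds of {y, a}: m, s.
The greatest among these is m.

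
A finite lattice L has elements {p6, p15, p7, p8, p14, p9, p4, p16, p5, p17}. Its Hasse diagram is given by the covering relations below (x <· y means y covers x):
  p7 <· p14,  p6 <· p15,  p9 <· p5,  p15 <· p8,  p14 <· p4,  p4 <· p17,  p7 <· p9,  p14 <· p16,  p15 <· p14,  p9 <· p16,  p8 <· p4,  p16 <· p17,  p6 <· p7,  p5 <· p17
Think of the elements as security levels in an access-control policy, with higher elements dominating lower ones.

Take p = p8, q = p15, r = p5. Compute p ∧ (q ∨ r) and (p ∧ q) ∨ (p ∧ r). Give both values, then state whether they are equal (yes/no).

q ∨ r = p17, so p ∧ (q ∨ r) = p8 ∧ p17 = p8.
p ∧ q = p15 and p ∧ r = p6, so (p ∧ q) ∨ (p ∧ r) = p15 ∨ p6 = p15.
Equal: no.

p8; p15; no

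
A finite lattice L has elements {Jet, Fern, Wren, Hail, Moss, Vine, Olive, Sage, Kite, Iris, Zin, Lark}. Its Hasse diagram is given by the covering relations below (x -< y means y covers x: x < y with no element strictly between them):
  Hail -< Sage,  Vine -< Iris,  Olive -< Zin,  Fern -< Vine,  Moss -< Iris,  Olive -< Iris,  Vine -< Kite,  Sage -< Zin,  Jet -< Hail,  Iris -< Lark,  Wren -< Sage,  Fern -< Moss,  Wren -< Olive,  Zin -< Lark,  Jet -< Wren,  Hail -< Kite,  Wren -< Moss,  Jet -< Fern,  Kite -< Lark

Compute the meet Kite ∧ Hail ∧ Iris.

Common lower bounds of {Kite, Hail, Iris}: Jet.
The greatest among these is Jet.

Jet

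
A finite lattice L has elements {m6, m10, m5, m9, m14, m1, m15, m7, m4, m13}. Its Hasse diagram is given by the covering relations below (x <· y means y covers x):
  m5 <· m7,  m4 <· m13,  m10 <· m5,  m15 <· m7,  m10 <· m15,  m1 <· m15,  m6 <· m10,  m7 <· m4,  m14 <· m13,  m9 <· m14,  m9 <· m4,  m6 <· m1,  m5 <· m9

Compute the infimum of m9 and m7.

Common lower bounds of {m9, m7}: m10, m5, m6.
The greatest among these is m5.

m5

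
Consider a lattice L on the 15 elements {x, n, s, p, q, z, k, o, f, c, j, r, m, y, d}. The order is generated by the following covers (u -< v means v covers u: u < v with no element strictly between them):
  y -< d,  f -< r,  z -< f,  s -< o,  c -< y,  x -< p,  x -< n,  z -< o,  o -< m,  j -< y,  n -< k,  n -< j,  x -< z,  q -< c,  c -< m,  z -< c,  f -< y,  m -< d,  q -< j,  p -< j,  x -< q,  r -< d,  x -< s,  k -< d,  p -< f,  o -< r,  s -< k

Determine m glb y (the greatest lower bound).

c

Common lower bounds of {m, y}: c, q, x, z.
The greatest among these is c.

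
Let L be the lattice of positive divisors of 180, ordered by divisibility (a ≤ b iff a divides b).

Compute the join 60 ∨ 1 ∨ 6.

60

In the divisibility order, the join is the least common multiple: lcm(60, 1, 6) = 60.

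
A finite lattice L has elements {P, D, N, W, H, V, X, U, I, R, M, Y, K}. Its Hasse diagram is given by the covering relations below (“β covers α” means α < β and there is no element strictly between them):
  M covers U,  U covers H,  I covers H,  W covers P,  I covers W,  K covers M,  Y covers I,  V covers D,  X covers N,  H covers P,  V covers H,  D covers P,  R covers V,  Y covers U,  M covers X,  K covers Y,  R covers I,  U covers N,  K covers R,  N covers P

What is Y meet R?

I

Common lower bounds of {Y, R}: H, I, P, W.
The greatest among these is I.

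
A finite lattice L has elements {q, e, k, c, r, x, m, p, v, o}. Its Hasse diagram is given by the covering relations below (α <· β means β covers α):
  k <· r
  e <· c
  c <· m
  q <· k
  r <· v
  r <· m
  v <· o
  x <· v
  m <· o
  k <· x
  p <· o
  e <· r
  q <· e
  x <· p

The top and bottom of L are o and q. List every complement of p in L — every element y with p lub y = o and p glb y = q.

c, e

Need y with p ∨ y = o and p ∧ y = q.
Checking each element gives: c, e.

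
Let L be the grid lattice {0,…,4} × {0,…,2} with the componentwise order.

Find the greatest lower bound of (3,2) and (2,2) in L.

In a product of chains, the meet is componentwise min, giving (2,2).

(2,2)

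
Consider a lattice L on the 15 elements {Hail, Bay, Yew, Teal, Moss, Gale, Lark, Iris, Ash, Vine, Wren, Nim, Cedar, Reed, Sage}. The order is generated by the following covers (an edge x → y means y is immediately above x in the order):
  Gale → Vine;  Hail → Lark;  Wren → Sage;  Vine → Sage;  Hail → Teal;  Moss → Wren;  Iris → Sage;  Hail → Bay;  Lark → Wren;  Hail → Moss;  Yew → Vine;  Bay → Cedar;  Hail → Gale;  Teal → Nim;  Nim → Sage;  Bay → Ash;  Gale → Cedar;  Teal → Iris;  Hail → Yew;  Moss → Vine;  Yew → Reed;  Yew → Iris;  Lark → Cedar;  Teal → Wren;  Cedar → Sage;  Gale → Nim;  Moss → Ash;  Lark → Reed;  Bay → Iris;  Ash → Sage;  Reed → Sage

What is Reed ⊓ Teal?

Common lower bounds of {Reed, Teal}: Hail.
The greatest among these is Hail.

Hail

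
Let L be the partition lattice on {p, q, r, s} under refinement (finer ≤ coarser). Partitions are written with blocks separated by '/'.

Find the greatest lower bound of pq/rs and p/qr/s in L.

The meet (common refinement) of pq/rs and p/qr/s intersects blocks pairwise, giving p/q/r/s.

p/q/r/s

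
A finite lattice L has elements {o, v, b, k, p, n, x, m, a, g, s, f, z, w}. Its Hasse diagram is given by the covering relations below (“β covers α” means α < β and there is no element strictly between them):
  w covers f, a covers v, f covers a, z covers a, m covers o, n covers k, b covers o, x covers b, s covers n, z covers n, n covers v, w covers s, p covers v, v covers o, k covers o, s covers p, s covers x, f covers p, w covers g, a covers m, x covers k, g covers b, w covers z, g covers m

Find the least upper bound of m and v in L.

a

Common upper bounds of {m, v}: a, f, w, z.
The least among these is a.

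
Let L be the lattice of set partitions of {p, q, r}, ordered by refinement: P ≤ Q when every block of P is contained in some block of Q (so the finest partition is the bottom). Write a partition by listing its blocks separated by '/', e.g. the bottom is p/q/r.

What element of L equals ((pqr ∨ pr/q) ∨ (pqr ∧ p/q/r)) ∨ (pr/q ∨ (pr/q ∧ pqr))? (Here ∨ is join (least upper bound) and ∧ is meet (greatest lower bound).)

pqr ∨ pr/q = pqr
pqr ∧ p/q/r = p/q/r
pqr ∨ p/q/r = pqr
pr/q ∧ pqr = pr/q
pr/q ∨ pr/q = pr/q
pqr ∨ pr/q = pqr

pqr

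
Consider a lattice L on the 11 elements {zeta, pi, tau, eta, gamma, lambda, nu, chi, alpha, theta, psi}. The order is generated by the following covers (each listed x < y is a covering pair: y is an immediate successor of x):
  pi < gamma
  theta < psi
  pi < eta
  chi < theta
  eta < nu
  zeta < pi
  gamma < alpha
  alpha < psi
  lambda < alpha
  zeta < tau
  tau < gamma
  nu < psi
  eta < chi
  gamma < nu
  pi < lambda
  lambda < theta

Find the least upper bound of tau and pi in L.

Common upper bounds of {tau, pi}: alpha, gamma, nu, psi.
The least among these is gamma.

gamma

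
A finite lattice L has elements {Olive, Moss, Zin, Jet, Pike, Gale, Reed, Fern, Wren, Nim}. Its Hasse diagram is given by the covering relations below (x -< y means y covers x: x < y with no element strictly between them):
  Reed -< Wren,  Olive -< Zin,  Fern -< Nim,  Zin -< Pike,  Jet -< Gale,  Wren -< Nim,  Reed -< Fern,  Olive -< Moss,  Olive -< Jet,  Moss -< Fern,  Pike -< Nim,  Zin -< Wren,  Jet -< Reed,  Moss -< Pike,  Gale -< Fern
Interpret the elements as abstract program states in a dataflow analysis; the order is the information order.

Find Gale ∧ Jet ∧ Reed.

Common lower bounds of {Gale, Jet, Reed}: Jet, Olive.
The greatest among these is Jet.

Jet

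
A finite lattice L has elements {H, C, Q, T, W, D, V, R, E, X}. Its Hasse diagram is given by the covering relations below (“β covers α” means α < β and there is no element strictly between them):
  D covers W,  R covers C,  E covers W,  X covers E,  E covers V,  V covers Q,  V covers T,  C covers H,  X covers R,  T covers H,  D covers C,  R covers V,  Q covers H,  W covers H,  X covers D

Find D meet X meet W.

Common lower bounds of {D, X, W}: H, W.
The greatest among these is W.

W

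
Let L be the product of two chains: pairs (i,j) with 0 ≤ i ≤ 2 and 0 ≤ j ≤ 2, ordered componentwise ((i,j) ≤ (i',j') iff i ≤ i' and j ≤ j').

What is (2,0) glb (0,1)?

In a product of chains, the meet is componentwise min, giving (0,0).

(0,0)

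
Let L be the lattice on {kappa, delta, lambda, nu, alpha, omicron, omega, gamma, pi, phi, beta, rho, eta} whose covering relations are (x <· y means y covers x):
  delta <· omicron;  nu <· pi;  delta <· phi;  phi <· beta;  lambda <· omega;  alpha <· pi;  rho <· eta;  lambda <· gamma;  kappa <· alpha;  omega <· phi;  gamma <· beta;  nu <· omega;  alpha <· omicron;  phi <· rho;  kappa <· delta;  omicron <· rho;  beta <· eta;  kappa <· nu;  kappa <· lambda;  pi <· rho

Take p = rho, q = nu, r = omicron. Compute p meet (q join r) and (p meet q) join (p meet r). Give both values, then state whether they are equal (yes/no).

rho; rho; yes

q join r = rho, so p meet (q join r) = rho meet rho = rho.
p meet q = nu and p meet r = omicron, so (p meet q) join (p meet r) = nu join omicron = rho.
Equal: yes.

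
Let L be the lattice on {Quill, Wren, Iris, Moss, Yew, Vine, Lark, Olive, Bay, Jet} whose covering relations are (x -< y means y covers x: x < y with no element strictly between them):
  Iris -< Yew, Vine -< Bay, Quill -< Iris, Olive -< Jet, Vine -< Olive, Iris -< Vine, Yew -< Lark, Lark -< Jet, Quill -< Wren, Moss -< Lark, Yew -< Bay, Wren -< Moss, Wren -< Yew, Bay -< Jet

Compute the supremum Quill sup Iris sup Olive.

Common upper bounds of {Quill, Iris, Olive}: Jet, Olive.
The least among these is Olive.

Olive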